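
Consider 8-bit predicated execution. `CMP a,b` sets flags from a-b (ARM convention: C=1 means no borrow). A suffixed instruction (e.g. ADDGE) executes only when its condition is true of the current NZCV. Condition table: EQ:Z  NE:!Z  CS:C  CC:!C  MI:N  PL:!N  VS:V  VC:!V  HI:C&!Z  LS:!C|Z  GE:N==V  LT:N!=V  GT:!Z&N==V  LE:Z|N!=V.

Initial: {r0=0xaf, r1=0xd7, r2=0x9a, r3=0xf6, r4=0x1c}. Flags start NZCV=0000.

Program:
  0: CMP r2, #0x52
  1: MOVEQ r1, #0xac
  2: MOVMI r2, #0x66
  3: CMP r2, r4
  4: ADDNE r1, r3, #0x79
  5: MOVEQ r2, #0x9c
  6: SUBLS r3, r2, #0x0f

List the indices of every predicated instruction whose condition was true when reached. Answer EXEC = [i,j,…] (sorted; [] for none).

EXEC = [4]

0: ✓ CMP  NZCV=0011
1: · MOVEQ
2: · MOVMI
3: ✓ CMP  NZCV=0011
4: ✓ ADDNE  r1←0x6f
5: · MOVEQ
6: · SUBLS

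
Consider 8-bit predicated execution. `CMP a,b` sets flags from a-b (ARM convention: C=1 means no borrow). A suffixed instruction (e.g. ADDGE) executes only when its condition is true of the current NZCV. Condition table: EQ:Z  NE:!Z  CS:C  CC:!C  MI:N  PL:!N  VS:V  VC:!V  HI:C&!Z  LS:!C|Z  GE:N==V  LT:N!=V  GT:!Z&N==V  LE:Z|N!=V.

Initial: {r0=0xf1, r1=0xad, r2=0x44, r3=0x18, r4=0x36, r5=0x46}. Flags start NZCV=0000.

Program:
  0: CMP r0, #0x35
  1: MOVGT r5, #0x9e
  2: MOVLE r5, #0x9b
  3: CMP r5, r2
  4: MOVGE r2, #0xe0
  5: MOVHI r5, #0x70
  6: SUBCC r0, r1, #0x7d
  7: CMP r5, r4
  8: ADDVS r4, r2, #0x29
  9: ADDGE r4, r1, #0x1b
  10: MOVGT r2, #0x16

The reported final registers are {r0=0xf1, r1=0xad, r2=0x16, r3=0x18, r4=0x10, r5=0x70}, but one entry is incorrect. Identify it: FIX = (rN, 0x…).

[0] flags=1010 → (cmp)
[1] flags=1010 GT?F → skip
[2] flags=1010 LE?T → r5=0x9b
[3] flags=0011 → (cmp)
[4] flags=0011 GE?F → skip
[5] flags=0011 HI?T → r5=0x70
[6] flags=0011 CC?F → skip
[7] flags=0010 → (cmp)
[8] flags=0010 VS?F → skip
[9] flags=0010 GE?T → r4=0xc8
[10] flags=0010 GT?T → r2=0x16

FIX = (r4, 0xc8)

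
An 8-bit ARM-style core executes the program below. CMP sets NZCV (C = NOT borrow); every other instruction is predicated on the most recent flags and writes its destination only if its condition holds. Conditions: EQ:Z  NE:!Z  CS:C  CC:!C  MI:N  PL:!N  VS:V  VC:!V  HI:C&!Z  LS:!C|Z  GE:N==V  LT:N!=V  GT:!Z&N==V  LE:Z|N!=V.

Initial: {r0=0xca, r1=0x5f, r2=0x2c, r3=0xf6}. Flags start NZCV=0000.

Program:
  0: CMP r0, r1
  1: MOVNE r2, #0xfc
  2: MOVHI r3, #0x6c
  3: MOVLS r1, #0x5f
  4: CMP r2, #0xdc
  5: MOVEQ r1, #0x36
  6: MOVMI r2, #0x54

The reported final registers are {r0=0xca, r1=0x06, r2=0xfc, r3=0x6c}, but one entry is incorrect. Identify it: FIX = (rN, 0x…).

0: ✓ CMP  NZCV=0011
1: ✓ MOVNE  r2←0xfc
2: ✓ MOVHI  r3←0x6c
3: · MOVLS
4: ✓ CMP  NZCV=0010
5: · MOVEQ
6: · MOVMI

FIX = (r1, 0x5f)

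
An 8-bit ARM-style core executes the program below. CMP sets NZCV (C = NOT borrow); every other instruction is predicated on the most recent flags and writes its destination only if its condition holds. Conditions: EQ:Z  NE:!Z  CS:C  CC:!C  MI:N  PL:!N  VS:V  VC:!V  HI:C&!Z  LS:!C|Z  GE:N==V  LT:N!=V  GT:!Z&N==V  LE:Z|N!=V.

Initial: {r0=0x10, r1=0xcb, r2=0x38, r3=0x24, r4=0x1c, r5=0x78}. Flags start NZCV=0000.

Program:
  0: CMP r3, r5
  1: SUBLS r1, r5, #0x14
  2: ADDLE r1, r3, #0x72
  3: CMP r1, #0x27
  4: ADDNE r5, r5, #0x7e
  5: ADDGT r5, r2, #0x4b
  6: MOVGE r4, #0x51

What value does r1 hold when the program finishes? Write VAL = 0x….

VAL = 0x96

0: ✓ CMP  NZCV=1000
1: ✓ SUBLS  r1←0x64
2: ✓ ADDLE  r1←0x96
3: ✓ CMP  NZCV=0011
4: ✓ ADDNE  r5←0xf6
5: · ADDGT
6: · MOVGE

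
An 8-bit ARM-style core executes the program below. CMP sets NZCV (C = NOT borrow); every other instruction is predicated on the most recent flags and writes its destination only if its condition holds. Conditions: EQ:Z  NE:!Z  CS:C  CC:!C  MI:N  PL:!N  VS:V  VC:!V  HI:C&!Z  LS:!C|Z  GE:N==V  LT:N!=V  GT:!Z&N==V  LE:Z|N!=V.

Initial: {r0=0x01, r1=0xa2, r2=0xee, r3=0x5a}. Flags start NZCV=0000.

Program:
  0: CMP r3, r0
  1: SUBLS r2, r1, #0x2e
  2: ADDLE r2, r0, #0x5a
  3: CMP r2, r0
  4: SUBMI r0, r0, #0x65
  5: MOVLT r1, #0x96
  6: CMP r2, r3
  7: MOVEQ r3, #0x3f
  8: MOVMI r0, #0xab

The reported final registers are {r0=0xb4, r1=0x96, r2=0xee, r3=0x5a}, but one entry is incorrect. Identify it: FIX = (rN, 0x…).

[0] flags=0010 → (cmp)
[1] flags=0010 LS?F → skip
[2] flags=0010 LE?F → skip
[3] flags=1010 → (cmp)
[4] flags=1010 MI?T → r0=0x9c
[5] flags=1010 LT?T → r1=0x96
[6] flags=1010 → (cmp)
[7] flags=1010 EQ?F → skip
[8] flags=1010 MI?T → r0=0xab

FIX = (r0, 0xab)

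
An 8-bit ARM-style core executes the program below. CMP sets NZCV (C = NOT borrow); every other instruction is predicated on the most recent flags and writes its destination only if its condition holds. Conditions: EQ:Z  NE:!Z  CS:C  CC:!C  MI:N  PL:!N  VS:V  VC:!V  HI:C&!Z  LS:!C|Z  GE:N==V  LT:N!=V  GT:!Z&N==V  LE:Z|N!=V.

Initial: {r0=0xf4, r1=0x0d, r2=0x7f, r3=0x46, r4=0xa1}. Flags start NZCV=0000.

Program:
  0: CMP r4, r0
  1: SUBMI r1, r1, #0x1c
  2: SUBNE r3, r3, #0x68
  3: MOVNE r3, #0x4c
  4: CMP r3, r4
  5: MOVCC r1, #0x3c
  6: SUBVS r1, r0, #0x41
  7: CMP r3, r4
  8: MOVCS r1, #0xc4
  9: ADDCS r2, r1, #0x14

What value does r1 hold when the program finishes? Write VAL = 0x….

VAL = 0xb3

0: ✓ CMP  NZCV=1000
1: ✓ SUBMI  r1←0xf1
2: ✓ SUBNE  r3←0xde
3: ✓ MOVNE  r3←0x4c
4: ✓ CMP  NZCV=1001
5: ✓ MOVCC  r1←0x3c
6: ✓ SUBVS  r1←0xb3
7: ✓ CMP  NZCV=1001
8: · MOVCS
9: · ADDCS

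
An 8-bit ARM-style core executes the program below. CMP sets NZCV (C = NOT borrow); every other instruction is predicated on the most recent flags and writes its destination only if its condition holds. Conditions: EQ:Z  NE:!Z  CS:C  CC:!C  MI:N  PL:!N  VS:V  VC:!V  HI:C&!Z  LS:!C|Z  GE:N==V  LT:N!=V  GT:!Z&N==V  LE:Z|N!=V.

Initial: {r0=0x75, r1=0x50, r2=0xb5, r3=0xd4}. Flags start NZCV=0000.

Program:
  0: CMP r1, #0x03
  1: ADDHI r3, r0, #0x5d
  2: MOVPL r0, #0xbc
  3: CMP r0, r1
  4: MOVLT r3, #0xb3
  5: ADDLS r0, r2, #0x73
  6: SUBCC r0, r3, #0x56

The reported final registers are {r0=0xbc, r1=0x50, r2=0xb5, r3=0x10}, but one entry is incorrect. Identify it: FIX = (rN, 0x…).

0: ✓ CMP  NZCV=0010
1: ✓ ADDHI  r3←0xd2
2: ✓ MOVPL  r0←0xbc
3: ✓ CMP  NZCV=0011
4: ✓ MOVLT  r3←0xb3
5: · ADDLS
6: · SUBCC

FIX = (r3, 0xb3)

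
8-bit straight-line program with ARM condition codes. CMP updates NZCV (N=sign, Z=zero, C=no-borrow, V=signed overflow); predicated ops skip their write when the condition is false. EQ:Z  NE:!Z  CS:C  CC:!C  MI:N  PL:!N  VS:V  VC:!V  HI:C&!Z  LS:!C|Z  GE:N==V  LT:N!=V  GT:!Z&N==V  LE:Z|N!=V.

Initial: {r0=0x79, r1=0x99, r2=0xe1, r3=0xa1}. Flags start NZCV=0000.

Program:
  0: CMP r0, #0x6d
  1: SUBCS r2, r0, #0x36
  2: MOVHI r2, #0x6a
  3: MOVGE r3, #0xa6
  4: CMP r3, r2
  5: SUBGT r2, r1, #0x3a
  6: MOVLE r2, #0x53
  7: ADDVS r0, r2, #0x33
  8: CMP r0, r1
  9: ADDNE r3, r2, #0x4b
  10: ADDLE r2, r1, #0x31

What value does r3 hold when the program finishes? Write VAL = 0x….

0: ✓ CMP  NZCV=0010
1: ✓ SUBCS  r2←0x43
2: ✓ MOVHI  r2←0x6a
3: ✓ MOVGE  r3←0xa6
4: ✓ CMP  NZCV=0011
5: · SUBGT
6: ✓ MOVLE  r2←0x53
7: ✓ ADDVS  r0←0x86
8: ✓ CMP  NZCV=1000
9: ✓ ADDNE  r3←0x9e
10: ✓ ADDLE  r2←0xca

VAL = 0x9e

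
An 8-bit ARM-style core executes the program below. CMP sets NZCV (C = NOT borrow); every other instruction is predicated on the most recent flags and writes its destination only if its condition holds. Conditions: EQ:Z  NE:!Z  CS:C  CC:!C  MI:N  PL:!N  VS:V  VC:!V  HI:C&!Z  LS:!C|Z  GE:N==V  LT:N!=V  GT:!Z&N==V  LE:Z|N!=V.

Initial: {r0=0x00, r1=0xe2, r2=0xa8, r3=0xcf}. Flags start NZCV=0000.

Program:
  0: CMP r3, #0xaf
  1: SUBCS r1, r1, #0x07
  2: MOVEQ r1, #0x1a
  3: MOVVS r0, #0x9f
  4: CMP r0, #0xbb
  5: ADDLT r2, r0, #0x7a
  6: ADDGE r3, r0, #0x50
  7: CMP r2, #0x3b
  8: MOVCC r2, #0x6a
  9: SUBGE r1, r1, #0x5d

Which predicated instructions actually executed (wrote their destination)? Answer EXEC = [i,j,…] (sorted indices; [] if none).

[0] flags=0010 → (cmp)
[1] flags=0010 CS?T → r1=0xdb
[2] flags=0010 EQ?F → skip
[3] flags=0010 VS?F → skip
[4] flags=0000 → (cmp)
[5] flags=0000 LT?F → skip
[6] flags=0000 GE?T → r3=0x50
[7] flags=0011 → (cmp)
[8] flags=0011 CC?F → skip
[9] flags=0011 GE?F → skip

EXEC = [1,6]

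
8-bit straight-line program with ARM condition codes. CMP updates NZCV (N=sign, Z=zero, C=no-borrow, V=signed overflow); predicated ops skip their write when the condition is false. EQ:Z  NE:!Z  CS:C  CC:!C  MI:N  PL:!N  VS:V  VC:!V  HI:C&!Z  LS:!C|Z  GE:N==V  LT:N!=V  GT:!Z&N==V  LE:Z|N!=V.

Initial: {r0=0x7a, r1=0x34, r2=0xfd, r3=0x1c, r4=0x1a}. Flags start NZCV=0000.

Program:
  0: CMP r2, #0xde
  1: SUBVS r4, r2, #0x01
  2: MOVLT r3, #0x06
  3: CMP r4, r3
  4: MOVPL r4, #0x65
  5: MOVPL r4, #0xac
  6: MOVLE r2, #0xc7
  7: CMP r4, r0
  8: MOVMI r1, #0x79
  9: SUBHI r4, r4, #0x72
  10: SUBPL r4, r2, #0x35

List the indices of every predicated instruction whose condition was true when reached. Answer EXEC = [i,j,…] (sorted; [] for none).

EXEC = [6,8]

[0] flags=0010 → (cmp)
[1] flags=0010 VS?F → skip
[2] flags=0010 LT?F → skip
[3] flags=1000 → (cmp)
[4] flags=1000 PL?F → skip
[5] flags=1000 PL?F → skip
[6] flags=1000 LE?T → r2=0xc7
[7] flags=1000 → (cmp)
[8] flags=1000 MI?T → r1=0x79
[9] flags=1000 HI?F → skip
[10] flags=1000 PL?F → skip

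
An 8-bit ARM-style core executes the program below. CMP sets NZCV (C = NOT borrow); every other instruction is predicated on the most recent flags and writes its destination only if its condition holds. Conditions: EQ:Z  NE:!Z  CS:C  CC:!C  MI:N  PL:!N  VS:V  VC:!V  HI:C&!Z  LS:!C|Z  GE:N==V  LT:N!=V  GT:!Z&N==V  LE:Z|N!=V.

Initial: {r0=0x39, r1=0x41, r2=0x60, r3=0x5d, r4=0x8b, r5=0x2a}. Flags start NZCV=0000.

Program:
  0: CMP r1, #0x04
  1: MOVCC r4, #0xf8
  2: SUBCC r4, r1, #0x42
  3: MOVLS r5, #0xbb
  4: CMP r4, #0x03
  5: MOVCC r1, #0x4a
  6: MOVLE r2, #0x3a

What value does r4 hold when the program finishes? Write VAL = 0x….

VAL = 0x8b

0: ✓ CMP  NZCV=0010
1: · MOVCC
2: · SUBCC
3: · MOVLS
4: ✓ CMP  NZCV=1010
5: · MOVCC
6: ✓ MOVLE  r2←0x3a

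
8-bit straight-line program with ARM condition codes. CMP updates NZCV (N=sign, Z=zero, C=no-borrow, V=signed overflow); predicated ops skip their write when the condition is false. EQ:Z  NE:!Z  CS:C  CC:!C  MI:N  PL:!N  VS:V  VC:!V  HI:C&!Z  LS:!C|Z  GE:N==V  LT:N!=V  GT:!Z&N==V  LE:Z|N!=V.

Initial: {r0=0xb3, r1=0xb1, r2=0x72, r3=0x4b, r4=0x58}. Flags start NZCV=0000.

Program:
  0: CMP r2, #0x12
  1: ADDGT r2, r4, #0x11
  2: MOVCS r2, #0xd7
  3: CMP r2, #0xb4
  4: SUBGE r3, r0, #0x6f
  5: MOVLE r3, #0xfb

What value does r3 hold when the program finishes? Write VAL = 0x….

0: ✓ CMP  NZCV=0010
1: ✓ ADDGT  r2←0x69
2: ✓ MOVCS  r2←0xd7
3: ✓ CMP  NZCV=0010
4: ✓ SUBGE  r3←0x44
5: · MOVLE

VAL = 0x44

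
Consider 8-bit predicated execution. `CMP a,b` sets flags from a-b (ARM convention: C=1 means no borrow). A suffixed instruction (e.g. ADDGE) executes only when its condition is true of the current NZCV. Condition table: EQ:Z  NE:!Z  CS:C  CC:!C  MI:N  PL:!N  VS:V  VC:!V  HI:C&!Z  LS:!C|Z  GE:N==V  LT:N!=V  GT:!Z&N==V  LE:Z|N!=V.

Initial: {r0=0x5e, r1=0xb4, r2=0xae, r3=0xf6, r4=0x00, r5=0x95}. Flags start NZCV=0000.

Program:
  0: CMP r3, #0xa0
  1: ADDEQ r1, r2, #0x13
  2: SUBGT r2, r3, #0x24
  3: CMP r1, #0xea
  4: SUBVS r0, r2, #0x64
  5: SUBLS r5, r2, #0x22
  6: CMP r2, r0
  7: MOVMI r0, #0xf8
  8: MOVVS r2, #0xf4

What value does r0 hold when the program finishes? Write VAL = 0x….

VAL = 0x5e

0: ✓ CMP  NZCV=0010
1: · ADDEQ
2: ✓ SUBGT  r2←0xd2
3: ✓ CMP  NZCV=1000
4: · SUBVS
5: ✓ SUBLS  r5←0xb0
6: ✓ CMP  NZCV=0011
7: · MOVMI
8: ✓ MOVVS  r2←0xf4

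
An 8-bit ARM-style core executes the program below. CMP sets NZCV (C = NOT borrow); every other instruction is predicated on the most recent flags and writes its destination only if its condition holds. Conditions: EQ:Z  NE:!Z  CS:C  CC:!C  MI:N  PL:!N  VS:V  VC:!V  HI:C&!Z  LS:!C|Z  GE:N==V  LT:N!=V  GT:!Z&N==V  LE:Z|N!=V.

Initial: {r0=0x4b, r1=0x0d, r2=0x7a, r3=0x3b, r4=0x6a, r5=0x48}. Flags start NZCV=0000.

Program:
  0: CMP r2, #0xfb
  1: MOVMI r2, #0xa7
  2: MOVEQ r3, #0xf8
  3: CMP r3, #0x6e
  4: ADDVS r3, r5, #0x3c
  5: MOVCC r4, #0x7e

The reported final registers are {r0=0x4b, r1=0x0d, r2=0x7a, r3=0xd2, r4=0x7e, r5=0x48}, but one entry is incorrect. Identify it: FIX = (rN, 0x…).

[0] flags=0000 → (cmp)
[1] flags=0000 MI?F → skip
[2] flags=0000 EQ?F → skip
[3] flags=1000 → (cmp)
[4] flags=1000 VS?F → skip
[5] flags=1000 CC?T → r4=0x7e

FIX = (r3, 0x3b)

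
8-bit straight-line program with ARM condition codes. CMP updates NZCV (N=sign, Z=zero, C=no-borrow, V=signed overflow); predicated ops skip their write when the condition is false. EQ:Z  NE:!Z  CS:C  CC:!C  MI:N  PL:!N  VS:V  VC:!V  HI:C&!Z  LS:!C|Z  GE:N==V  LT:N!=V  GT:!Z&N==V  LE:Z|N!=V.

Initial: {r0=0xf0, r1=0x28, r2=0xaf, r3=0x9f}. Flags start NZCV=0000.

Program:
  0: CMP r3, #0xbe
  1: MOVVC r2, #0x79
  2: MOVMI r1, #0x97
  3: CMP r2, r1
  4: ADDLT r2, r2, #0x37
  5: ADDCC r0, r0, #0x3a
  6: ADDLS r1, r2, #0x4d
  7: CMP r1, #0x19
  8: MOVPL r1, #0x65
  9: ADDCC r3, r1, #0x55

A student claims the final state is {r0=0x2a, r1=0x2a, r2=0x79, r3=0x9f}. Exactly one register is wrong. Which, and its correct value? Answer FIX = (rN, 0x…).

[0] flags=1000 → (cmp)
[1] flags=1000 VC?T → r2=0x79
[2] flags=1000 MI?T → r1=0x97
[3] flags=1001 → (cmp)
[4] flags=1001 LT?F → skip
[5] flags=1001 CC?T → r0=0x2a
[6] flags=1001 LS?T → r1=0xc6
[7] flags=1010 → (cmp)
[8] flags=1010 PL?F → skip
[9] flags=1010 CC?F → skip

FIX = (r1, 0xc6)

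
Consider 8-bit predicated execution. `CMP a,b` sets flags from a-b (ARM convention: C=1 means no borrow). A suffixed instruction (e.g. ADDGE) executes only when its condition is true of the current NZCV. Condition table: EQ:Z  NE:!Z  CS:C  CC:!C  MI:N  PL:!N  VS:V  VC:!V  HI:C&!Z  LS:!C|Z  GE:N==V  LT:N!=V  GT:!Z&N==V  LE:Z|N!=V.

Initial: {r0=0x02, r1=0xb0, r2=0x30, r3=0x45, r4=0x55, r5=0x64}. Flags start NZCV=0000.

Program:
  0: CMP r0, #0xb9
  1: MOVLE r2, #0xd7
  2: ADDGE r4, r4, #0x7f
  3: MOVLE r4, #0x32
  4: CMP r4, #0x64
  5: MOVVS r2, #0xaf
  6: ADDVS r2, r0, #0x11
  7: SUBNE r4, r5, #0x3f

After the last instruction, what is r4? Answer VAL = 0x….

[0] flags=0000 → (cmp)
[1] flags=0000 LE?F → skip
[2] flags=0000 GE?T → r4=0xd4
[3] flags=0000 LE?F → skip
[4] flags=0011 → (cmp)
[5] flags=0011 VS?T → r2=0xaf
[6] flags=0011 VS?T → r2=0x13
[7] flags=0011 NE?T → r4=0x25

VAL = 0x25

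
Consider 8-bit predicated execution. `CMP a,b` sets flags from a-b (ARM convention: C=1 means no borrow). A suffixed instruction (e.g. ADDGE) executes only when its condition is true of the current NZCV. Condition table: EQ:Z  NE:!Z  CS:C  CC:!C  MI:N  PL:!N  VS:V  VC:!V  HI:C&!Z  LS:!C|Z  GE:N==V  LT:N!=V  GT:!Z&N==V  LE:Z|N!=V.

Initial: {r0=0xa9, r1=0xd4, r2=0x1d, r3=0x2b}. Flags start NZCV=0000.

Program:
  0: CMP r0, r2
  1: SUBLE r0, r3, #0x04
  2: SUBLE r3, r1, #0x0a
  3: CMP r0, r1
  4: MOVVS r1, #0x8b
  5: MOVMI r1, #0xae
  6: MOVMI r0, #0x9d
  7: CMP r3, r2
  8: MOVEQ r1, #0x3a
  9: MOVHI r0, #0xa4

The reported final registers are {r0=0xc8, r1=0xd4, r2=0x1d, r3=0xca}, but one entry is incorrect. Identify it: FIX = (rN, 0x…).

0: ✓ CMP  NZCV=1010
1: ✓ SUBLE  r0←0x27
2: ✓ SUBLE  r3←0xca
3: ✓ CMP  NZCV=0000
4: · MOVVS
5: · MOVMI
6: · MOVMI
7: ✓ CMP  NZCV=1010
8: · MOVEQ
9: ✓ MOVHI  r0←0xa4

FIX = (r0, 0xa4)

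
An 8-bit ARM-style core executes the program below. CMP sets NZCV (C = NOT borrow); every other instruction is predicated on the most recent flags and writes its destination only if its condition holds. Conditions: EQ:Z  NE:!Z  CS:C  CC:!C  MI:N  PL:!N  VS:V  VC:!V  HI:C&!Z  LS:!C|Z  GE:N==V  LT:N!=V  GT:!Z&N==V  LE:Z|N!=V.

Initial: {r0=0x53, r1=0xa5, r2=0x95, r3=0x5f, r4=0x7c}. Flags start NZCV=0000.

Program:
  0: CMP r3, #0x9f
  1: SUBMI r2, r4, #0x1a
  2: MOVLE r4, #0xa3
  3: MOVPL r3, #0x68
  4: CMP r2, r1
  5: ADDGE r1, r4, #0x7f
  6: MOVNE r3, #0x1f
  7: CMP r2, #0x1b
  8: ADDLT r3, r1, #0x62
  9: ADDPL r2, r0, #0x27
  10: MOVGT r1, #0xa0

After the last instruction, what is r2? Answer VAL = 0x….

0: ✓ CMP  NZCV=1001
1: ✓ SUBMI  r2←0x62
2: · MOVLE
3: · MOVPL
4: ✓ CMP  NZCV=1001
5: ✓ ADDGE  r1←0xfb
6: ✓ MOVNE  r3←0x1f
7: ✓ CMP  NZCV=0010
8: · ADDLT
9: ✓ ADDPL  r2←0x7a
10: ✓ MOVGT  r1←0xa0

VAL = 0x7a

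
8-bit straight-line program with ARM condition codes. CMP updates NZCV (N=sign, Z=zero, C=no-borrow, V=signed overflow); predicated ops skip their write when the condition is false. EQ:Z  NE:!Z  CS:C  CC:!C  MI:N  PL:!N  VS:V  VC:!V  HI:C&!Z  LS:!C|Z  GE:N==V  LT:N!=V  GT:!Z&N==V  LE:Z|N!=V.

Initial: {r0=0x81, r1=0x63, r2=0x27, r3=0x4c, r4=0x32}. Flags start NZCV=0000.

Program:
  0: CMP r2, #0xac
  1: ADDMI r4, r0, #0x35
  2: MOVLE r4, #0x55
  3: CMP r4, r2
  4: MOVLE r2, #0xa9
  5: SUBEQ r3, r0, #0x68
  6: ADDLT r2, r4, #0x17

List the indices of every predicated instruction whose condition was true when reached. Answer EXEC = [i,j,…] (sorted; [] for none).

EXEC = []

[0] flags=0000 → (cmp)
[1] flags=0000 MI?F → skip
[2] flags=0000 LE?F → skip
[3] flags=0010 → (cmp)
[4] flags=0010 LE?F → skip
[5] flags=0010 EQ?F → skip
[6] flags=0010 LT?F → skip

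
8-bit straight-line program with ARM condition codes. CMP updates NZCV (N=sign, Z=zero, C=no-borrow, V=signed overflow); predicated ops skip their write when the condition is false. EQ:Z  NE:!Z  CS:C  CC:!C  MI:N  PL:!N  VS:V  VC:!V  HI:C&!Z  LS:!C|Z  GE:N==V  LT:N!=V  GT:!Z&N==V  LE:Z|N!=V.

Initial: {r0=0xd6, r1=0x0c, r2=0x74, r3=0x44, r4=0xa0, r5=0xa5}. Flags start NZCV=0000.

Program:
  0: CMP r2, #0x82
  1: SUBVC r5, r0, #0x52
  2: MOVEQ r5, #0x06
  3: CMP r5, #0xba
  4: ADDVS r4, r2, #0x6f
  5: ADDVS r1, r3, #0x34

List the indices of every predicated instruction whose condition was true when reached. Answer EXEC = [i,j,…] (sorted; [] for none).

0: ✓ CMP  NZCV=1001
1: · SUBVC
2: · MOVEQ
3: ✓ CMP  NZCV=1000
4: · ADDVS
5: · ADDVS

EXEC = []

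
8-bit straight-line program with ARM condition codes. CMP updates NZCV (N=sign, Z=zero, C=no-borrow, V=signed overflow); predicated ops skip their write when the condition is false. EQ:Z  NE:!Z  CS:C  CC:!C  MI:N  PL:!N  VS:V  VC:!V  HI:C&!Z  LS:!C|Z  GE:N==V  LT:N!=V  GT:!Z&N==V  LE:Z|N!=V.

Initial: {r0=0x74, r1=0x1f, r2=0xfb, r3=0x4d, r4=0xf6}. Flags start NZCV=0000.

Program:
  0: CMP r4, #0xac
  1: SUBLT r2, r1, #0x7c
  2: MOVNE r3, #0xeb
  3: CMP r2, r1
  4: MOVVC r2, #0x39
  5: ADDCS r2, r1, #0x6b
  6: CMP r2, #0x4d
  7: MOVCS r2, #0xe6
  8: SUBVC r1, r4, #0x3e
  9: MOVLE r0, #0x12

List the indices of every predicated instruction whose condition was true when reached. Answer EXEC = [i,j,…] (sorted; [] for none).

EXEC = [2,4,5,7,9]

0: ✓ CMP  NZCV=0010
1: · SUBLT
2: ✓ MOVNE  r3←0xeb
3: ✓ CMP  NZCV=1010
4: ✓ MOVVC  r2←0x39
5: ✓ ADDCS  r2←0x8a
6: ✓ CMP  NZCV=0011
7: ✓ MOVCS  r2←0xe6
8: · SUBVC
9: ✓ MOVLE  r0←0x12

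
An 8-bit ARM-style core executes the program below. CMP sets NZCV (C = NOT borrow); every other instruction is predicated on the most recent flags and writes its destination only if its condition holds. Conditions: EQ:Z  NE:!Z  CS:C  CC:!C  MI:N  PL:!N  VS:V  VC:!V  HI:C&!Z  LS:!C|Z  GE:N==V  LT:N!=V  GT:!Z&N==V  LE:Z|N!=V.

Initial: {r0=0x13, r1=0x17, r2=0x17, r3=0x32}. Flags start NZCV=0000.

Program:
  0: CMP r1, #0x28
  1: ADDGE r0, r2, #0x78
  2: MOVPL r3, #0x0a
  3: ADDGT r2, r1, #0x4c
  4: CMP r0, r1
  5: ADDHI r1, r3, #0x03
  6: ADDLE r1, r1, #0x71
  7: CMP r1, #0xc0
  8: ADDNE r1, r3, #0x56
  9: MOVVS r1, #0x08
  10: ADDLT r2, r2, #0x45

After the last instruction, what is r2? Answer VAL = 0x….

0: ✓ CMP  NZCV=1000
1: · ADDGE
2: · MOVPL
3: · ADDGT
4: ✓ CMP  NZCV=1000
5: · ADDHI
6: ✓ ADDLE  r1←0x88
7: ✓ CMP  NZCV=1000
8: ✓ ADDNE  r1←0x88
9: · MOVVS
10: ✓ ADDLT  r2←0x5c

VAL = 0x5c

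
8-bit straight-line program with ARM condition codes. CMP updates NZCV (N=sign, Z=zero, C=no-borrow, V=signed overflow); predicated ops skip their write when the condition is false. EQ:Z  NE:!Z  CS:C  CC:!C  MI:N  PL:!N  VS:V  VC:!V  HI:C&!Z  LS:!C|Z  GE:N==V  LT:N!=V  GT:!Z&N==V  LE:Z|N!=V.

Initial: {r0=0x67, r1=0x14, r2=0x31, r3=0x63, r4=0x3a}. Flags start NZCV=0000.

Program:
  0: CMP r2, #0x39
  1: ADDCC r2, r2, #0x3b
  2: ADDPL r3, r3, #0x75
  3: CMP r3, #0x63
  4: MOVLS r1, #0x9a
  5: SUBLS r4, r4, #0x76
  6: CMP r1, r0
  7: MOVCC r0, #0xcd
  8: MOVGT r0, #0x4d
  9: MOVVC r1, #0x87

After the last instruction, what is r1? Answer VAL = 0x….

[0] flags=1000 → (cmp)
[1] flags=1000 CC?T → r2=0x6c
[2] flags=1000 PL?F → skip
[3] flags=0110 → (cmp)
[4] flags=0110 LS?T → r1=0x9a
[5] flags=0110 LS?T → r4=0xc4
[6] flags=0011 → (cmp)
[7] flags=0011 CC?F → skip
[8] flags=0011 GT?F → skip
[9] flags=0011 VC?F → skip

VAL = 0x9a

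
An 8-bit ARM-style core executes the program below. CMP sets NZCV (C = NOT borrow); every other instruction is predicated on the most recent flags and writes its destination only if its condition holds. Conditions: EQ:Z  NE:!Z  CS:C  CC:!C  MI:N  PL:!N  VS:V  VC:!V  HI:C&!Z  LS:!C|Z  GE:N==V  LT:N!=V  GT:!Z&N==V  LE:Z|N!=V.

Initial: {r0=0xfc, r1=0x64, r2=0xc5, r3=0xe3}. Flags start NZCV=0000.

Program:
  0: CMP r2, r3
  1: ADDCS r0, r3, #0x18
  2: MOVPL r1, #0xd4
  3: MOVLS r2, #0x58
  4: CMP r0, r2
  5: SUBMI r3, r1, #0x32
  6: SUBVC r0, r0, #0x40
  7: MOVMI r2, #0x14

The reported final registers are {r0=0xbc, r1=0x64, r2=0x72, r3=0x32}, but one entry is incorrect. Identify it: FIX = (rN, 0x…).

FIX = (r2, 0x14)

[0] flags=1000 → (cmp)
[1] flags=1000 CS?F → skip
[2] flags=1000 PL?F → skip
[3] flags=1000 LS?T → r2=0x58
[4] flags=1010 → (cmp)
[5] flags=1010 MI?T → r3=0x32
[6] flags=1010 VC?T → r0=0xbc
[7] flags=1010 MI?T → r2=0x14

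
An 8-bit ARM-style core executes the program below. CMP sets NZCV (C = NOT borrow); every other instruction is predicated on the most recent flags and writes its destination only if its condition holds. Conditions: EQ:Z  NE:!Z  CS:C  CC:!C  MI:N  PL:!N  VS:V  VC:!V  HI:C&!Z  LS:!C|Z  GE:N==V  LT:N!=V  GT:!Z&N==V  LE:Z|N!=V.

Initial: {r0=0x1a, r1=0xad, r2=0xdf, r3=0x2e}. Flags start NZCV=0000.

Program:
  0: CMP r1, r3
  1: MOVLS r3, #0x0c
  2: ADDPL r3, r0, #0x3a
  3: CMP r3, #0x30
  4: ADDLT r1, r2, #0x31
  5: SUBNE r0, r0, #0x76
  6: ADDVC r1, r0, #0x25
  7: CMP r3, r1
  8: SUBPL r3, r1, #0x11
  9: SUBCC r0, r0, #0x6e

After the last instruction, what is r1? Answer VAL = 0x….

VAL = 0xc9

[0] flags=0011 → (cmp)
[1] flags=0011 LS?F → skip
[2] flags=0011 PL?T → r3=0x54
[3] flags=0010 → (cmp)
[4] flags=0010 LT?F → skip
[5] flags=0010 NE?T → r0=0xa4
[6] flags=0010 VC?T → r1=0xc9
[7] flags=1001 → (cmp)
[8] flags=1001 PL?F → skip
[9] flags=1001 CC?T → r0=0x36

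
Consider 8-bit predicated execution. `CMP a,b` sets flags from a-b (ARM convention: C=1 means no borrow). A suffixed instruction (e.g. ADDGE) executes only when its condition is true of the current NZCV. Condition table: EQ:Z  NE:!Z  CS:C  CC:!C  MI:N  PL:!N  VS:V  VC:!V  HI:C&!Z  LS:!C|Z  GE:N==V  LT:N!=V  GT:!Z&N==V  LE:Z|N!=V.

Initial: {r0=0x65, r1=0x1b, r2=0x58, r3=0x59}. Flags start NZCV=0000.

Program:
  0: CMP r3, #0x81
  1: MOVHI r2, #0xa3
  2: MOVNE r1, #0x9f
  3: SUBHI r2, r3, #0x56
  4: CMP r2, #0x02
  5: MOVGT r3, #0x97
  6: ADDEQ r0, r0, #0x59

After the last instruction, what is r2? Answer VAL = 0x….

[0] flags=1001 → (cmp)
[1] flags=1001 HI?F → skip
[2] flags=1001 NE?T → r1=0x9f
[3] flags=1001 HI?F → skip
[4] flags=0010 → (cmp)
[5] flags=0010 GT?T → r3=0x97
[6] flags=0010 EQ?F → skip

VAL = 0x58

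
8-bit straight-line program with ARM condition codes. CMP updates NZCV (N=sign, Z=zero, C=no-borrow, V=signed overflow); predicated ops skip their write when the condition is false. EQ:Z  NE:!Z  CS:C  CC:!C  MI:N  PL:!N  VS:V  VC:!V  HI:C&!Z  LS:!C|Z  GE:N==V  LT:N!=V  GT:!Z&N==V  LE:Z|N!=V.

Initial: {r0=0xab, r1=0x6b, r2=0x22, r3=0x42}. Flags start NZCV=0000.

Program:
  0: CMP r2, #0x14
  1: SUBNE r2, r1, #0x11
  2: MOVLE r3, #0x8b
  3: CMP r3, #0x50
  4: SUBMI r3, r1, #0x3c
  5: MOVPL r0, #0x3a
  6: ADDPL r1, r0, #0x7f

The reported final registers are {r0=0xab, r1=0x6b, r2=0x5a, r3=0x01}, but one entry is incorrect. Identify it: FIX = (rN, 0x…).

[0] flags=0010 → (cmp)
[1] flags=0010 NE?T → r2=0x5a
[2] flags=0010 LE?F → skip
[3] flags=1000 → (cmp)
[4] flags=1000 MI?T → r3=0x2f
[5] flags=1000 PL?F → skip
[6] flags=1000 PL?F → skip

FIX = (r3, 0x2f)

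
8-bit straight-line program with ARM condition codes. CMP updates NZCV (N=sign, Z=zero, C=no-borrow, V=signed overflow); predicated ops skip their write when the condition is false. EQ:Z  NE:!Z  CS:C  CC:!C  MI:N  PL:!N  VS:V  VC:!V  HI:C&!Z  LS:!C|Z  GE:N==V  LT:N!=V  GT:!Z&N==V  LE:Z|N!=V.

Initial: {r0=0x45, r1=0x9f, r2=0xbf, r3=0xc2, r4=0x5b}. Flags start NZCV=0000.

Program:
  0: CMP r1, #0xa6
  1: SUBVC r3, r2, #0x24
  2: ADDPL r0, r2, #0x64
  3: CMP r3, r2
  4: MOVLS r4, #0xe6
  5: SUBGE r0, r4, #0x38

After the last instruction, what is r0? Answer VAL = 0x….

0: ✓ CMP  NZCV=1000
1: ✓ SUBVC  r3←0x9b
2: · ADDPL
3: ✓ CMP  NZCV=1000
4: ✓ MOVLS  r4←0xe6
5: · SUBGE

VAL = 0x45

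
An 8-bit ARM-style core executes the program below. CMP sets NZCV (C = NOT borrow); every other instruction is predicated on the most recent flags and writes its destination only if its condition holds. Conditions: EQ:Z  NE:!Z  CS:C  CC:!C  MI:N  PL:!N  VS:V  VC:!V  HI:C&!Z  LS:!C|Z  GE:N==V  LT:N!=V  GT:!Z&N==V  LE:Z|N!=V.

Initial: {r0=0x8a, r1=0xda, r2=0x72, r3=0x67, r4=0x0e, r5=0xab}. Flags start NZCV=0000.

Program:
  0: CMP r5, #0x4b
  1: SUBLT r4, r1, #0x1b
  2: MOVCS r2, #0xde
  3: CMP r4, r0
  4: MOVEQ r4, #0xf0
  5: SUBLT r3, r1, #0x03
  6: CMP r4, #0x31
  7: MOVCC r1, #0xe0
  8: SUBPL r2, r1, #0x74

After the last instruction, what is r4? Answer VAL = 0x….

VAL = 0xbf

0: ✓ CMP  NZCV=0011
1: ✓ SUBLT  r4←0xbf
2: ✓ MOVCS  r2←0xde
3: ✓ CMP  NZCV=0010
4: · MOVEQ
5: · SUBLT
6: ✓ CMP  NZCV=1010
7: · MOVCC
8: · SUBPL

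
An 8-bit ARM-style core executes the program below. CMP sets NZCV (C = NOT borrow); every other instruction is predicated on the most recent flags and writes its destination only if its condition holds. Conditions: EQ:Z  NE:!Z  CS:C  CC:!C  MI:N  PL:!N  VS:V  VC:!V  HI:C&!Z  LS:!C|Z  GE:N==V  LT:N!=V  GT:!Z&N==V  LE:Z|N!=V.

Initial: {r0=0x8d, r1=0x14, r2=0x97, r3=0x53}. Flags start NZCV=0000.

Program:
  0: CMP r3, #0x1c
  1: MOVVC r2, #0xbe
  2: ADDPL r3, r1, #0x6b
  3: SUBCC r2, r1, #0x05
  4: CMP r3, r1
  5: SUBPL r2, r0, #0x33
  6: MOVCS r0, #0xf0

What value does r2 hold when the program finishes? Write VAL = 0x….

[0] flags=0010 → (cmp)
[1] flags=0010 VC?T → r2=0xbe
[2] flags=0010 PL?T → r3=0x7f
[3] flags=0010 CC?F → skip
[4] flags=0010 → (cmp)
[5] flags=0010 PL?T → r2=0x5a
[6] flags=0010 CS?T → r0=0xf0

VAL = 0x5a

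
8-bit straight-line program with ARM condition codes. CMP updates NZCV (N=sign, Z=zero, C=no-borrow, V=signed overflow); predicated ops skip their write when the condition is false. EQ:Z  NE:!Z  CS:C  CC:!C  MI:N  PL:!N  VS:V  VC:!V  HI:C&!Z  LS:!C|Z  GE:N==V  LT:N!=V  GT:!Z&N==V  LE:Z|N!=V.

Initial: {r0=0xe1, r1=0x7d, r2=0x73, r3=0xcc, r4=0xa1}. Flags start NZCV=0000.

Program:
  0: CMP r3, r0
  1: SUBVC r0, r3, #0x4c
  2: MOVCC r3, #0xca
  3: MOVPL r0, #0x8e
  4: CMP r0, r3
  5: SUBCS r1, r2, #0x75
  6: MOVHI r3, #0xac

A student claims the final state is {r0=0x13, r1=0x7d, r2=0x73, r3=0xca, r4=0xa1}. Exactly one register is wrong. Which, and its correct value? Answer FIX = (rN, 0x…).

0: ✓ CMP  NZCV=1000
1: ✓ SUBVC  r0←0x80
2: ✓ MOVCC  r3←0xca
3: · MOVPL
4: ✓ CMP  NZCV=1000
5: · SUBCS
6: · MOVHI

FIX = (r0, 0x80)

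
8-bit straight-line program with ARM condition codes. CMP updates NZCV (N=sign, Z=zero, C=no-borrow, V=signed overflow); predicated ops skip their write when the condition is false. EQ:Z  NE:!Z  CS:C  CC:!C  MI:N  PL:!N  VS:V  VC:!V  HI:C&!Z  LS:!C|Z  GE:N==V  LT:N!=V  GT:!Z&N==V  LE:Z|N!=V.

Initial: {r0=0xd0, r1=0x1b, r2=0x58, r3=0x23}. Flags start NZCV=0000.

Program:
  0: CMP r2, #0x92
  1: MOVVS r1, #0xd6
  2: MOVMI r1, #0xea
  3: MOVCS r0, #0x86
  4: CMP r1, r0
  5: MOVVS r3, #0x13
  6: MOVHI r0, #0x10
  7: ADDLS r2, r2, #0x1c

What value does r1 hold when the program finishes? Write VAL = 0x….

VAL = 0xea

[0] flags=1001 → (cmp)
[1] flags=1001 VS?T → r1=0xd6
[2] flags=1001 MI?T → r1=0xea
[3] flags=1001 CS?F → skip
[4] flags=0010 → (cmp)
[5] flags=0010 VS?F → skip
[6] flags=0010 HI?T → r0=0x10
[7] flags=0010 LS?F → skip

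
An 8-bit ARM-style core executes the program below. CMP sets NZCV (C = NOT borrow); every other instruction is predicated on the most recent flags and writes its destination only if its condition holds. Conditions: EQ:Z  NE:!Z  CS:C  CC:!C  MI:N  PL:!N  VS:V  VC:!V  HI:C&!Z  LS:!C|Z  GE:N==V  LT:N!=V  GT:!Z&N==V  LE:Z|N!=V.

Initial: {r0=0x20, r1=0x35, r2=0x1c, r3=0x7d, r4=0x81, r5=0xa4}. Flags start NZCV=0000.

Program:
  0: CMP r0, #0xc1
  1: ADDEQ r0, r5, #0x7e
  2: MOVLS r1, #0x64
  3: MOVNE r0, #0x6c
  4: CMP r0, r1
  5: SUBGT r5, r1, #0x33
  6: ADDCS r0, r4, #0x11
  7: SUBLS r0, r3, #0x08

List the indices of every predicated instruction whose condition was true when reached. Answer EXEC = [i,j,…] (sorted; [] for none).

0: ✓ CMP  NZCV=0000
1: · ADDEQ
2: ✓ MOVLS  r1←0x64
3: ✓ MOVNE  r0←0x6c
4: ✓ CMP  NZCV=0010
5: ✓ SUBGT  r5←0x31
6: ✓ ADDCS  r0←0x92
7: · SUBLS

EXEC = [2,3,5,6]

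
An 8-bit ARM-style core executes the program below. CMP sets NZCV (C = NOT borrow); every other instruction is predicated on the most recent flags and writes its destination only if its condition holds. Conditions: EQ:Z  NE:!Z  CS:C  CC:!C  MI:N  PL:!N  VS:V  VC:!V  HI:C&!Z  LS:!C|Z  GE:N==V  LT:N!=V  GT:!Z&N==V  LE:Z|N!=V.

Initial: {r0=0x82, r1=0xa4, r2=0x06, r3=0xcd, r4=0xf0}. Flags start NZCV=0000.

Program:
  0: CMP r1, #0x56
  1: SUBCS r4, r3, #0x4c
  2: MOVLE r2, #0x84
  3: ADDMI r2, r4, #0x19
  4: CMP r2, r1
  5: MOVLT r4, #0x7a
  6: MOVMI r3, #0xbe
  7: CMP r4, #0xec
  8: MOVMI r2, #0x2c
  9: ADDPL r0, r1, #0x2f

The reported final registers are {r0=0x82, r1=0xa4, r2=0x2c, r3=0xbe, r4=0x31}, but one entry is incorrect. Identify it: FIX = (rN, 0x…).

0: ✓ CMP  NZCV=0011
1: ✓ SUBCS  r4←0x81
2: ✓ MOVLE  r2←0x84
3: · ADDMI
4: ✓ CMP  NZCV=1000
5: ✓ MOVLT  r4←0x7a
6: ✓ MOVMI  r3←0xbe
7: ✓ CMP  NZCV=1001
8: ✓ MOVMI  r2←0x2c
9: · ADDPL

FIX = (r4, 0x7a)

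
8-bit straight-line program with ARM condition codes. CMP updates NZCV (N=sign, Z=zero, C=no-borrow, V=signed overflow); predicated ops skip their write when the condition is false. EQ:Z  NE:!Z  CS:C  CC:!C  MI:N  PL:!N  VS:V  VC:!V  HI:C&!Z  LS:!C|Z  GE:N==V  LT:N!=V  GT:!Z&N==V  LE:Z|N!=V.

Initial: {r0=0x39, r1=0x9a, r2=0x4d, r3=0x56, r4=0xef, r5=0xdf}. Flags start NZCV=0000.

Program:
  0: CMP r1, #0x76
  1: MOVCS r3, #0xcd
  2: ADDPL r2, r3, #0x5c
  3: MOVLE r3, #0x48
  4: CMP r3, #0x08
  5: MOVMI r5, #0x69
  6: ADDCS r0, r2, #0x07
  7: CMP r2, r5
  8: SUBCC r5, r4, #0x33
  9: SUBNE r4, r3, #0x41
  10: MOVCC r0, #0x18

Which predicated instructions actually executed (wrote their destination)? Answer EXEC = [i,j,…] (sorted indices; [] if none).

EXEC = [1,2,3,6,8,9,10]

0: ✓ CMP  NZCV=0011
1: ✓ MOVCS  r3←0xcd
2: ✓ ADDPL  r2←0x29
3: ✓ MOVLE  r3←0x48
4: ✓ CMP  NZCV=0010
5: · MOVMI
6: ✓ ADDCS  r0←0x30
7: ✓ CMP  NZCV=0000
8: ✓ SUBCC  r5←0xbc
9: ✓ SUBNE  r4←0x07
10: ✓ MOVCC  r0←0x18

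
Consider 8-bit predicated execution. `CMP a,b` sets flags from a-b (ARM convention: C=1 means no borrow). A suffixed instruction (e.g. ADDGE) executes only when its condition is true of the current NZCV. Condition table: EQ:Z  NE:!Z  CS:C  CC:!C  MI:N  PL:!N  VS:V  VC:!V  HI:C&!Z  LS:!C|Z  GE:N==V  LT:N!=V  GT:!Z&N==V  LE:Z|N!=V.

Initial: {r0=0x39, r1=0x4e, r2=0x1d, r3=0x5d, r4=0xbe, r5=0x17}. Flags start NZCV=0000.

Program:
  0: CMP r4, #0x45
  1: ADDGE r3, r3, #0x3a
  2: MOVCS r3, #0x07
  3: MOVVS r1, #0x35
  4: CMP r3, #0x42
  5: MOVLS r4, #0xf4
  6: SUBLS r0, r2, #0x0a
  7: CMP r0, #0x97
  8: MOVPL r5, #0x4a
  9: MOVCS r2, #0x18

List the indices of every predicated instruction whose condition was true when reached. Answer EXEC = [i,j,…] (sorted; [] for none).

0: ✓ CMP  NZCV=0011
1: · ADDGE
2: ✓ MOVCS  r3←0x07
3: ✓ MOVVS  r1←0x35
4: ✓ CMP  NZCV=1000
5: ✓ MOVLS  r4←0xf4
6: ✓ SUBLS  r0←0x13
7: ✓ CMP  NZCV=0000
8: ✓ MOVPL  r5←0x4a
9: · MOVCS

EXEC = [2,3,5,6,8]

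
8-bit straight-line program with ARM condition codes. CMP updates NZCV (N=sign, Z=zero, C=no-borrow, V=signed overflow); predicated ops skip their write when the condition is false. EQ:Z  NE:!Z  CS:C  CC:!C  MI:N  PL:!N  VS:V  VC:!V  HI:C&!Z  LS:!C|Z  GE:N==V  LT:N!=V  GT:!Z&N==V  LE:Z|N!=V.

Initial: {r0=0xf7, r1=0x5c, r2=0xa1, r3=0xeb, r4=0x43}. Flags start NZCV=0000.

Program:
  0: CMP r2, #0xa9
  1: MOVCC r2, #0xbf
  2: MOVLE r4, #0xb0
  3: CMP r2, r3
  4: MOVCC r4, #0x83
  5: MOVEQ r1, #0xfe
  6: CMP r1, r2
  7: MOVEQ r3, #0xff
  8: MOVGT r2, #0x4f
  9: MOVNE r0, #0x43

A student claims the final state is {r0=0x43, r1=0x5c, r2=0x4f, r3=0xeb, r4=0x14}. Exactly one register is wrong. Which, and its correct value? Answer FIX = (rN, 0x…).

[0] flags=1000 → (cmp)
[1] flags=1000 CC?T → r2=0xbf
[2] flags=1000 LE?T → r4=0xb0
[3] flags=1000 → (cmp)
[4] flags=1000 CC?T → r4=0x83
[5] flags=1000 EQ?F → skip
[6] flags=1001 → (cmp)
[7] flags=1001 EQ?F → skip
[8] flags=1001 GT?T → r2=0x4f
[9] flags=1001 NE?T → r0=0x43

FIX = (r4, 0x83)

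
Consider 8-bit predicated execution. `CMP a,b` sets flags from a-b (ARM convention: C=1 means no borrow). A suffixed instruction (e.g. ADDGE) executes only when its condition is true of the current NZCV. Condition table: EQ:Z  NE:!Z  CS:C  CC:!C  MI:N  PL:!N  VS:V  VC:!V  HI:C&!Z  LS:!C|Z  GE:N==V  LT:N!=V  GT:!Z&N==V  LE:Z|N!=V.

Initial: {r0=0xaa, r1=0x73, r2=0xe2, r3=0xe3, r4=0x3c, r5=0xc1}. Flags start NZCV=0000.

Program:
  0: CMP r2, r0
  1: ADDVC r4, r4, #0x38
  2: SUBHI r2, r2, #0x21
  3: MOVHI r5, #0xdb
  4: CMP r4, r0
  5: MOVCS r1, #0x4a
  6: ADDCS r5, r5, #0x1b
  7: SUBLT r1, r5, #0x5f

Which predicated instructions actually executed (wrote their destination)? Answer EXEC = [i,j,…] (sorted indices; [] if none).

EXEC = [1,2,3]

0: ✓ CMP  NZCV=0010
1: ✓ ADDVC  r4←0x74
2: ✓ SUBHI  r2←0xc1
3: ✓ MOVHI  r5←0xdb
4: ✓ CMP  NZCV=1001
5: · MOVCS
6: · ADDCS
7: · SUBLT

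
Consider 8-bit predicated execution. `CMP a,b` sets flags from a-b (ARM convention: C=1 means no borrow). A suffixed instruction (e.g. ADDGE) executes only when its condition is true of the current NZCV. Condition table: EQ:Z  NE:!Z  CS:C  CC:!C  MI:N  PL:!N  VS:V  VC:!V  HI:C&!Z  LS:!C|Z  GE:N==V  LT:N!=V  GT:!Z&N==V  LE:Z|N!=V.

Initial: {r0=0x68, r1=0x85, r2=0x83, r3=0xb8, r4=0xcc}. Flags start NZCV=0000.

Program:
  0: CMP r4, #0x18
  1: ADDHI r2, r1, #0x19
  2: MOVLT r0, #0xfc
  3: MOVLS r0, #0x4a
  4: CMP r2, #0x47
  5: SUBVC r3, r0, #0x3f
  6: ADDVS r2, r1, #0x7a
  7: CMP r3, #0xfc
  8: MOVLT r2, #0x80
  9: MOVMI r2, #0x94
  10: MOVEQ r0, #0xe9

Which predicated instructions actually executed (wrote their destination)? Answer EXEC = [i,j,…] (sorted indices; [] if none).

EXEC = [1,2,6,8,9]

[0] flags=1010 → (cmp)
[1] flags=1010 HI?T → r2=0x9e
[2] flags=1010 LT?T → r0=0xfc
[3] flags=1010 LS?F → skip
[4] flags=0011 → (cmp)
[5] flags=0011 VC?F → skip
[6] flags=0011 VS?T → r2=0xff
[7] flags=1000 → (cmp)
[8] flags=1000 LT?T → r2=0x80
[9] flags=1000 MI?T → r2=0x94
[10] flags=1000 EQ?F → skip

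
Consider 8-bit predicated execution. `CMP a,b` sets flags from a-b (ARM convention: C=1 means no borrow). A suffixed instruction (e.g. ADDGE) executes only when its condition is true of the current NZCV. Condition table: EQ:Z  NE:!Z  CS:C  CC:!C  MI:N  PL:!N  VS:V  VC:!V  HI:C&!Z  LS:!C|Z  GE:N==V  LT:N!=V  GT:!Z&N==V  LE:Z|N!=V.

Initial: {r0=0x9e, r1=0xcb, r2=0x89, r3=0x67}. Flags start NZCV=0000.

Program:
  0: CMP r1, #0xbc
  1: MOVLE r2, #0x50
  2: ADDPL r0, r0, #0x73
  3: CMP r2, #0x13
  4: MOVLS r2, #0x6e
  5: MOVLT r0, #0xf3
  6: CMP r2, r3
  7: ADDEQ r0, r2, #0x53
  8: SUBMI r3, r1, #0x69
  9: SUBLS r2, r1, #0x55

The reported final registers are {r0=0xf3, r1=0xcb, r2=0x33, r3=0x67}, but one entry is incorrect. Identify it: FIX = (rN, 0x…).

FIX = (r2, 0x89)

0: ✓ CMP  NZCV=0010
1: · MOVLE
2: ✓ ADDPL  r0←0x11
3: ✓ CMP  NZCV=0011
4: · MOVLS
5: ✓ MOVLT  r0←0xf3
6: ✓ CMP  NZCV=0011
7: · ADDEQ
8: · SUBMI
9: · SUBLS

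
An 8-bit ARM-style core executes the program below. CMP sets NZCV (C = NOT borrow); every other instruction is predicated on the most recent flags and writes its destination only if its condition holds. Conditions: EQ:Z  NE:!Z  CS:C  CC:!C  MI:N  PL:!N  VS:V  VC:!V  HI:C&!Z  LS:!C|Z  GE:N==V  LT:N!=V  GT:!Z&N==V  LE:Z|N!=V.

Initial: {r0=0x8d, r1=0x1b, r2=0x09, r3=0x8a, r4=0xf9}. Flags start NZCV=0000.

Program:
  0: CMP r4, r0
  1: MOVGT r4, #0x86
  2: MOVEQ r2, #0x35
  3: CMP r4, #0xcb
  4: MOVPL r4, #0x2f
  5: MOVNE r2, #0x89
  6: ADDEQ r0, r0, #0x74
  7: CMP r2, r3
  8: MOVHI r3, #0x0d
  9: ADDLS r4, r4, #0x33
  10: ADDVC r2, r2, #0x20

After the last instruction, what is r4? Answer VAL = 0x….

VAL = 0xb9

0: ✓ CMP  NZCV=0010
1: ✓ MOVGT  r4←0x86
2: · MOVEQ
3: ✓ CMP  NZCV=1000
4: · MOVPL
5: ✓ MOVNE  r2←0x89
6: · ADDEQ
7: ✓ CMP  NZCV=1000
8: · MOVHI
9: ✓ ADDLS  r4←0xb9
10: ✓ ADDVC  r2←0xa9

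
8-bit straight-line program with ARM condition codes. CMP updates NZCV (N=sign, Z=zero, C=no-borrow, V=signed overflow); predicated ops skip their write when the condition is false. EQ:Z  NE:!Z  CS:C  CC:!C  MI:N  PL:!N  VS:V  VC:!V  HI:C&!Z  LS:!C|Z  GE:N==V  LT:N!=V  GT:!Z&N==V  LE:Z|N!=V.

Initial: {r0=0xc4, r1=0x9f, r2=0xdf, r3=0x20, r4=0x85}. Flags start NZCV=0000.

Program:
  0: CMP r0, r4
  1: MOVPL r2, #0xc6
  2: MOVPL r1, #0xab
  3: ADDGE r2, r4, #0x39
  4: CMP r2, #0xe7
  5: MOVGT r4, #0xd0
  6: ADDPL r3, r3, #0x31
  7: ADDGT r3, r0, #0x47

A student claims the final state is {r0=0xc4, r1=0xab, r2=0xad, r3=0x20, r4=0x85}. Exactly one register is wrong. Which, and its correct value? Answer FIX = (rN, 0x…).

FIX = (r2, 0xbe)

[0] flags=0010 → (cmp)
[1] flags=0010 PL?T → r2=0xc6
[2] flags=0010 PL?T → r1=0xab
[3] flags=0010 GE?T → r2=0xbe
[4] flags=1000 → (cmp)
[5] flags=1000 GT?F → skip
[6] flags=1000 PL?F → skip
[7] flags=1000 GT?F → skip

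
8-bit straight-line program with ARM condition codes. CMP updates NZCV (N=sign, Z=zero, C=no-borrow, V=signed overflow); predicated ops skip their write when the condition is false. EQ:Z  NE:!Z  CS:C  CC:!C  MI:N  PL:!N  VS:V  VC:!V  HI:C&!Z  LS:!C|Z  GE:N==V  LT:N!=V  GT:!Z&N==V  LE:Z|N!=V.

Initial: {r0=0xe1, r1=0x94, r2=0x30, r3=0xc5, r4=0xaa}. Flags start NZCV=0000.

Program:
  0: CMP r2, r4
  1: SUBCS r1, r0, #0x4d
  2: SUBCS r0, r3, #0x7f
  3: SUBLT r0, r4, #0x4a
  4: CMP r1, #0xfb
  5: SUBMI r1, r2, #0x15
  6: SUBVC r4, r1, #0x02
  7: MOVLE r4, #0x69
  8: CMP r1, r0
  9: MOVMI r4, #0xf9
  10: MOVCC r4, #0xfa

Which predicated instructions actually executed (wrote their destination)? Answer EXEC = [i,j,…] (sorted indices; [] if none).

0: ✓ CMP  NZCV=1001
1: · SUBCS
2: · SUBCS
3: · SUBLT
4: ✓ CMP  NZCV=1000
5: ✓ SUBMI  r1←0x1b
6: ✓ SUBVC  r4←0x19
7: ✓ MOVLE  r4←0x69
8: ✓ CMP  NZCV=0000
9: · MOVMI
10: ✓ MOVCC  r4←0xfa

EXEC = [5,6,7,10]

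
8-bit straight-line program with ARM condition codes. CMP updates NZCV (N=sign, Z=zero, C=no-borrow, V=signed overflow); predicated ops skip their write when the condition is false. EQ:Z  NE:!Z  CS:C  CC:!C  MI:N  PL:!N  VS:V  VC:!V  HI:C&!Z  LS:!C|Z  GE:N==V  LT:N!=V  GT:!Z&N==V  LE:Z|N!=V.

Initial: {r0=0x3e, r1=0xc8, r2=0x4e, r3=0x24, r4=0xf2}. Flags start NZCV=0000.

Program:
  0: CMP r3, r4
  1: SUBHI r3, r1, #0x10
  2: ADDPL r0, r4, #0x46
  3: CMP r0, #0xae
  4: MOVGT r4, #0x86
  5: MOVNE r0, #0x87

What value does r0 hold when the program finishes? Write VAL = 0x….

[0] flags=0000 → (cmp)
[1] flags=0000 HI?F → skip
[2] flags=0000 PL?T → r0=0x38
[3] flags=1001 → (cmp)
[4] flags=1001 GT?T → r4=0x86
[5] flags=1001 NE?T → r0=0x87

VAL = 0x87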